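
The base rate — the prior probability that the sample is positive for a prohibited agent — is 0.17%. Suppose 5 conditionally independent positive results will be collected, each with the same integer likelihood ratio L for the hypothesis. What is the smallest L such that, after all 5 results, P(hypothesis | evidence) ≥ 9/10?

6

Prior odds = 0.0017/0.9983 = 17/9983.
Target odds = 0.9/0.1 = 9.
Need L⁵ ≥ 9 ÷ (17/9983) = 89847/17.
5⁵ = 3125 < 89847/17 ≤ 7776 = 6⁵, so L = 6.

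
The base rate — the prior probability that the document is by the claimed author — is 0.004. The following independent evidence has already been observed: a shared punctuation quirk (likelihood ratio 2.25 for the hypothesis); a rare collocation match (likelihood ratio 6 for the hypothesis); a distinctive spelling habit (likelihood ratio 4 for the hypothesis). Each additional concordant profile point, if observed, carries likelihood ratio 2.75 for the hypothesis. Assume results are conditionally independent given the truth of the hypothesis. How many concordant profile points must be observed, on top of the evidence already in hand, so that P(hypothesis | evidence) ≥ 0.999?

Prior odds = 0.004/0.996 = 1/249.
Combined Bayes factor of the evidence already in hand = 2.25 × 6 × 4 = 54.
Odds after that evidence = (1/249) × 54 = 18/83.
Target odds = 0.999/0.001 = 999.
Need 2.75ⁿ ≥ 999 ÷ (18/83) = 4606.5.
2.75⁸ = 214358881/65536 falls short of 4606.5 but 2.75⁹ ≈8994.86 reaches it, so n = 9.

9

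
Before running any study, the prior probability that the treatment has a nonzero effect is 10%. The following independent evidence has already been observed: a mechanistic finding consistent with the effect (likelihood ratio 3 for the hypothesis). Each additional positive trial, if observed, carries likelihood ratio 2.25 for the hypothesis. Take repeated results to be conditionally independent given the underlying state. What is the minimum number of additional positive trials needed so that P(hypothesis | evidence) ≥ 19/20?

Prior odds = 0.1/0.9 = 1/9.
Bayes factor of the evidence already in hand = 3.
Odds after that evidence = (1/9) × 3 = 1/3.
Target odds = 0.95/0.05 = 19.
Need 2.25ⁿ ≥ 19 ÷ (1/3) = 57.
2.25⁴ = 25.62890625 falls short of 57 but 2.25⁵ = 59049/1024 reaches it, so n = 5.

5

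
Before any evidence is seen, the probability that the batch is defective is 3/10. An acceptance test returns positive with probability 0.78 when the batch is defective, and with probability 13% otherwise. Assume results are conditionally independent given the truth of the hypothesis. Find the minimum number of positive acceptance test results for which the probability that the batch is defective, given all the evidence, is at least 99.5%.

4

Prior odds = 0.3/0.7 = 3/7.
Likelihood ratio of a positive result = 0.78/0.13 = 6.
Target posterior odds = 0.995/0.005 = 199.
Require 6ⁿ ≥ 199 ÷ (3/7) = 1393/3.
6³ = 216 falls short of 1393/3 but 6⁴ = 1296 reaches it, so n = 4.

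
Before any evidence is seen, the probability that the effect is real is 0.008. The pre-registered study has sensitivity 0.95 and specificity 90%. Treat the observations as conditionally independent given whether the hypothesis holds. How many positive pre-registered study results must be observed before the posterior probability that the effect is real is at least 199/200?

Prior odds = 0.008/0.992 = 1/124.
False-positive rate = 1 − 0.9 = 0.1; likelihood ratio of a positive = 0.95/0.1 = 9.5.
Target posterior odds = 0.995/0.005 = 199.
Require 9.5ⁿ ≥ 199 ÷ (1/124) = 24676.
9.5⁴ = 8145.0625 falls short of 24676 but 9.5⁵ = 77378.09375 reaches it, so n = 5.

5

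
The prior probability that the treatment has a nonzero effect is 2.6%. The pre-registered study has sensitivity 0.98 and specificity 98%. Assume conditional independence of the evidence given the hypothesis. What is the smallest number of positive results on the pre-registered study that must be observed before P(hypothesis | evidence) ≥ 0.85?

Prior odds = 0.026/0.974 = 13/487.
False-positive rate = 1 − 0.98 = 0.02; likelihood ratio of a positive = 0.98/0.02 = 49.
Target odds: 0.85 ÷ 0.15 = 17/3.
Need (13/487) × 49ⁿ ≥ 17/3, i.e. 49ⁿ ≥ 8279/39.
49¹ = 49 falls short of 8279/39 but 49² = 2401 reaches it, so n = 2.

2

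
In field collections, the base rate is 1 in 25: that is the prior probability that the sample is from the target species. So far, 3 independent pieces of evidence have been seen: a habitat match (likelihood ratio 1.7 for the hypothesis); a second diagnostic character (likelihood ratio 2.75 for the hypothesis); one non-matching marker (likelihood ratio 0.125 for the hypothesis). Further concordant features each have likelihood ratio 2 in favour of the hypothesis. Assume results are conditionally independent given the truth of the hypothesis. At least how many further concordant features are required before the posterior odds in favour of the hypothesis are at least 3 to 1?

Prior odds = 0.04/0.96 = 1/24.
Combined Bayes factor of the evidence already in hand = 1.7 × 2.75 × 0.125 = 0.584375.
Odds after that evidence = (1/24) × 0.584375 = 187/7680.
Target odds = 3.
Need 2ⁿ ≥ 3 ÷ (187/7680) = 23040/187.
2⁶ = 64 falls short of 23040/187 but 2⁷ = 128 reaches it, so n = 7.

7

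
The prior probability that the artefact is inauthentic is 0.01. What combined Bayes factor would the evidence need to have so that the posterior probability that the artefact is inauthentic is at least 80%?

Prior odds = 0.01/0.99 = 1/99.
Target odds = 0.8/0.2 = 4.
Required Bayes factor = 4 ÷ (1/99) = 396.

396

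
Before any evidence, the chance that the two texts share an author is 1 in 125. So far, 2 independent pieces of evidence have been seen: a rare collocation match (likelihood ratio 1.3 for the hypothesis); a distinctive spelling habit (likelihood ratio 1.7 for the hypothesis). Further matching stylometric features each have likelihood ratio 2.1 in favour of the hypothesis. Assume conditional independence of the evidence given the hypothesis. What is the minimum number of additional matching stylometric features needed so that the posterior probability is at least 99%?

12

Prior odds = 0.008/0.992 = 1/124.
Combined Bayes factor of the evidence already in hand = 1.3 × 1.7 = 2.21.
Odds after that evidence = (1/124) × 2.21 = 221/12400.
Target odds = 0.99/0.01 = 99.
Need 2.1ⁿ ≥ 99 ÷ (221/12400) = 1227600/221.
2.1¹¹ ≈3502.78 falls short of 1227600/221 but 2.1¹² ≈7355.83 reaches it, so n = 12.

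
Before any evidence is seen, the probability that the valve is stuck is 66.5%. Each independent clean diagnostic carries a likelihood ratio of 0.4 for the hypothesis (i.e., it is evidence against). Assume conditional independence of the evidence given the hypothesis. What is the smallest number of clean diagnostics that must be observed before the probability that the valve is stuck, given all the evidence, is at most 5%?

Prior odds = 0.665/0.335 = 133/67.
Likelihood ratio per clean diagnostic = 0.4.
Target posterior odds = 0.05/0.95 = 1/19.
Require 0.4ⁿ ≤ 1/19 ÷ (133/67) = 67/2527.
0.4³ = 0.064 is still above 67/2527 but 0.4⁴ = 0.0256 is at or below it, so n = 4.

4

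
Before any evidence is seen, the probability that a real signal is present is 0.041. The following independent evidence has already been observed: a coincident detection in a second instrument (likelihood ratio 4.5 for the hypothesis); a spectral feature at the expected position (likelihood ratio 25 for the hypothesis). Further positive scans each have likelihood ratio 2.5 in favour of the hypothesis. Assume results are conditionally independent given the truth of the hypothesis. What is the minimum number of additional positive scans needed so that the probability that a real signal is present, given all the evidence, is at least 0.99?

4

Prior odds = 0.041/0.959 = 41/959.
Combined Bayes factor of the evidence already in hand = 4.5 × 25 = 112.5.
Odds after that evidence = (41/959) × 112.5 = 9225/1918.
Target odds = 0.99/0.01 = 99.
Need 2.5ⁿ ≥ 99 ÷ (9225/1918) = 21098/1025.
2.5³ = 15.625 falls short of 21098/1025 but 2.5⁴ = 39.0625 reaches it, so n = 4.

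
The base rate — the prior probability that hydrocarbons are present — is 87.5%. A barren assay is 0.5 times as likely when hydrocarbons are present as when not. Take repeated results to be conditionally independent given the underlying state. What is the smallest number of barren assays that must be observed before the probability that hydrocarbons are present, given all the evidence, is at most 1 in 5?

Prior odds: 0.875 ÷ 0.125 = 7.
Likelihood ratio per barren assay = 0.5.
Target posterior odds = 0.2/0.8 = 0.25.
Need 7 × 0.5ⁿ ≤ 0.25, i.e. 0.5ⁿ ≤ 1/28.
0.5⁴ = 0.0625 is still above 1/28 but 0.5⁵ = 0.03125 is at or below it, so n = 5.

5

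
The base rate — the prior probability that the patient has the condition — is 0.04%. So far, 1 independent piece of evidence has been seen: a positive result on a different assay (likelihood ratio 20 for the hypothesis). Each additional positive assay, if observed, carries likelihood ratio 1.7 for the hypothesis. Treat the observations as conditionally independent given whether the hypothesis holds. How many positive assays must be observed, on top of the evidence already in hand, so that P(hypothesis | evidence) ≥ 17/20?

Prior odds = 0.0004/0.9996 = 1/2499.
Bayes factor of the evidence already in hand = 20.
Odds after that evidence = (1/2499) × 20 = 20/2499.
Target odds = 0.85/0.15 = 17/3.
Need 1.7ⁿ ≥ 17/3 ÷ (20/2499) = 708.05.
1.7¹² ≈582.622 falls short of 708.05 but 1.7¹³ ≈990.458 reaches it, so n = 13.

13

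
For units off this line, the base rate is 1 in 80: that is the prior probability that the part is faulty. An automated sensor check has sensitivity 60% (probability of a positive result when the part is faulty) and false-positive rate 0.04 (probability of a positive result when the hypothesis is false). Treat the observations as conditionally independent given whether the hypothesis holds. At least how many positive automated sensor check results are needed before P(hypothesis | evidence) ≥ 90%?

Prior odds: 0.0125 ÷ 0.9875 = 1/79.
Likelihood ratio of a positive result = 0.6/0.04 = 15.
Target posterior odds = 0.9/0.1 = 9.
Need (1/79) × 15ⁿ ≥ 9, i.e. 15ⁿ ≥ 711.
15² = 225 falls short of 711 but 15³ = 3375 reaches it, so n = 3.

3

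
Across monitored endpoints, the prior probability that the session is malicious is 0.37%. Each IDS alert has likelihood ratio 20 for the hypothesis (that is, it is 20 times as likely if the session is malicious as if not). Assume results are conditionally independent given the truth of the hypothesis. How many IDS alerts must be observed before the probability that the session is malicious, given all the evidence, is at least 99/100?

Prior odds = 0.0037/0.9963 = 37/9963.
Likelihood ratio per IDS alert = 20.
Target posterior odds = 0.99/0.01 = 99.
Require 20ⁿ ≥ 99 ÷ (37/9963) = 986337/37.
20³ = 8000 falls short of 986337/37 but 20⁴ = 160000 reaches it, so n = 4.

4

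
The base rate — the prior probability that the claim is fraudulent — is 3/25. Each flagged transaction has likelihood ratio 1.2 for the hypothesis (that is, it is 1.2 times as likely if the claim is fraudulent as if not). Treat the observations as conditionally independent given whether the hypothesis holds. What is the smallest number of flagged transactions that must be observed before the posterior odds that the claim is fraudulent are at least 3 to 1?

17

Prior odds = 0.12/0.88 = 3/22.
Likelihood ratio per flagged transaction = 1.2.
Target odds = 3.
Require 1.2ⁿ ≥ 3 ÷ (3/22) = 22.
1.2¹⁶ ≈18.4884 falls short of 22 but 1.2¹⁷ ≈22.1861 reaches it, so n = 17.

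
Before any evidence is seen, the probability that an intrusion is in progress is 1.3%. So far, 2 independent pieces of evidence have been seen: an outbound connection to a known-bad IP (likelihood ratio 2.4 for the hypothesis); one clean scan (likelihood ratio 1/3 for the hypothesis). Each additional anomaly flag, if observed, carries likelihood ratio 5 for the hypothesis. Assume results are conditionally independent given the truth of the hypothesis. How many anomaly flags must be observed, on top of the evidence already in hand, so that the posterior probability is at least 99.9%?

Prior odds = 0.013/0.987 = 13/987.
Combined Bayes factor of the evidence already in hand = 2.4 × (1/3) = 0.8.
Odds after that evidence = (13/987) × 0.8 = 52/4935.
Target odds = 0.999/0.001 = 999.
Need 5ⁿ ≥ 999 ÷ (52/4935) = 4930065/52.
5⁷ = 78125 falls short of 4930065/52 but 5⁸ = 390625 reaches it, so n = 8.

8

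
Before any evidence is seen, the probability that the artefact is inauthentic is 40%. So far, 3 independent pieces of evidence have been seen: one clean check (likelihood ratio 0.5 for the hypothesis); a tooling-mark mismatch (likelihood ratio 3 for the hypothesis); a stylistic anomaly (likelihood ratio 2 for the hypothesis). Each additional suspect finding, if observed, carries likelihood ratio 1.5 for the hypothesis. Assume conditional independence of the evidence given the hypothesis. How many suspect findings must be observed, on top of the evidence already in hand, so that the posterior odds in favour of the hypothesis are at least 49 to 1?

Prior odds = 0.4/0.6 = 2/3.
Combined Bayes factor of the evidence already in hand = 0.5 × 3 × 2 = 3.
Odds after that evidence = (2/3) × 3 = 2.
Target odds = 49.
Need 1.5ⁿ ≥ 49 ÷ 2 = 24.5.
1.5⁷ = 17.0859375 falls short of 24.5 but 1.5⁸ = 25.62890625 reaches it, so n = 8.

8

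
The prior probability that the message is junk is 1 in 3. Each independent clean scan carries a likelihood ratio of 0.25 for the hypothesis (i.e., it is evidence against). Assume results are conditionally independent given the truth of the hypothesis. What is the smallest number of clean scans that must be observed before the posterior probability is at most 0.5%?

Prior odds = (1/3)/(2/3) = 0.5.
Likelihood ratio per clean scan = 0.25.
Target odds: 0.005 ÷ 0.995 = 1/199.
Need 0.5 × 0.25ⁿ ≤ 1/199, i.e. 0.25ⁿ ≤ 2/199.
0.25³ = 0.015625 is still above 2/199 but 0.25⁴ = 0.00390625 is at or below it, so n = 4.

4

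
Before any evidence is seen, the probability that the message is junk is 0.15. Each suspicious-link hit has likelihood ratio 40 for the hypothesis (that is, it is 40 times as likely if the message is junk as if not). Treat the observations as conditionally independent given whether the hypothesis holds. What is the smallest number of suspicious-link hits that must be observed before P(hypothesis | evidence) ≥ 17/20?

1

Prior odds: 0.15 ÷ 0.85 = 3/17.
Likelihood ratio per suspicious-link hit = 40.
Target odds: 0.85 ÷ 0.15 = 17/3.
Require 40ⁿ ≥ 17/3 ÷ (3/17) = 289/9.
40¹ = 40, which meets the required 289/9; so n = 1.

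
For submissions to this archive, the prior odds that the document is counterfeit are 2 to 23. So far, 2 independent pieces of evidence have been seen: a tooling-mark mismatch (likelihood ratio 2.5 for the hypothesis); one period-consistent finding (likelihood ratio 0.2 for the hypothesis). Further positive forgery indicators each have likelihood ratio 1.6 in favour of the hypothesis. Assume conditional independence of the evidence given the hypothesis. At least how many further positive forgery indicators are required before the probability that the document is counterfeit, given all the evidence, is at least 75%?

10

Prior odds = 2/23.
Combined Bayes factor of the evidence already in hand = 2.5 × 0.2 = 0.5.
Odds after that evidence = (2/23) × 0.5 = 1/23.
Target odds = 0.75/0.25 = 3.
Need 1.6ⁿ ≥ 3 ÷ (1/23) = 69.
1.6⁹ = 134217728/1953125 falls short of 69 but 1.6¹⁰ ≈109.951 reaches it, so n = 10.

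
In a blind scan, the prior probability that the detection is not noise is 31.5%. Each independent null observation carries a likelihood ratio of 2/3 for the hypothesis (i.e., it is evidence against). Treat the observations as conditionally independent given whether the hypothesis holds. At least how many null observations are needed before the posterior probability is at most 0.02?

Prior odds: 0.315 ÷ 0.685 = 63/137.
Likelihood ratio per null observation = 2/3.
Target odds: 0.02 ÷ 0.98 = 1/49.
Need (63/137) × (2/3)ⁿ ≤ 1/49, i.e. (2/3)ⁿ ≤ 137/3087.
(2/3)⁷ = 128/2187 is still above 137/3087 but (2/3)⁸ = 256/6561 is at or below it, so n = 8.

8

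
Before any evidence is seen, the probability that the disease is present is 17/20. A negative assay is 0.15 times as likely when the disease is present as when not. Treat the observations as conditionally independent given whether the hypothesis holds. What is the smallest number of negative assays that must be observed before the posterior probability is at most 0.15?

Prior odds = 0.85/0.15 = 17/3.
Likelihood ratio per negative assay = 0.15.
Target odds: 0.15 ÷ 0.85 = 3/17.
Need (17/3) × 0.15ⁿ ≤ 3/17, i.e. 0.15ⁿ ≤ 9/289.
0.15¹ = 0.15 is still above 9/289 but 0.15² = 0.0225 is at or below it, so n = 2.

2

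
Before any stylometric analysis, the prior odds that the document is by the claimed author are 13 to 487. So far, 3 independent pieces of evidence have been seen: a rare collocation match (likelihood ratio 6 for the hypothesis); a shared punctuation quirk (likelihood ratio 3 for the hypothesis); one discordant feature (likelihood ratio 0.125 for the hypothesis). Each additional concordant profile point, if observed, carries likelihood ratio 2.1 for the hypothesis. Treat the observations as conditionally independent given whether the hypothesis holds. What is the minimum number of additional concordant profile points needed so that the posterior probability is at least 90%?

7

Prior odds = 13/487.
Combined Bayes factor of the evidence already in hand = 6 × 3 × 0.125 = 2.25.
Odds after that evidence = (13/487) × 2.25 = 117/1948.
Target odds = 0.9/0.1 = 9.
Need 2.1ⁿ ≥ 9 ÷ (117/1948) = 1948/13.
2.1⁶ = 85766121/1000000 falls short of 1948/13 but 2.1⁷ ≈180.109 reaches it, so n = 7.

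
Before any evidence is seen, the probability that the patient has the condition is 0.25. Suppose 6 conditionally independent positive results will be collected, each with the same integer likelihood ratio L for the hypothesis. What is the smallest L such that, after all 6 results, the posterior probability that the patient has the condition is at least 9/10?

2

Prior odds = 0.25/0.75 = 1/3.
Target odds = 0.9/0.1 = 9.
Need L⁶ ≥ 9 ÷ (1/3) = 27.
1⁶ = 1 < 27 ≤ 64 = 2⁶, so L = 2.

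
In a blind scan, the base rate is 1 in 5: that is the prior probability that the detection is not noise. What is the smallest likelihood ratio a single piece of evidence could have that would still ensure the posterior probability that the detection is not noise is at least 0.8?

16

Prior odds = 0.2/0.8 = 0.25.
Target odds = 0.8/0.2 = 4.
Required Bayes factor = 4 ÷ 0.25 = 16.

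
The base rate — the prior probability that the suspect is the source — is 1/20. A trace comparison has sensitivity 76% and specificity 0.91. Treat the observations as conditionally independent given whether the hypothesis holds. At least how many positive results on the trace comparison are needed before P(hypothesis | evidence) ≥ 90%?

3

Prior odds: 0.05 ÷ 0.95 = 1/19.
False-positive rate = 1 − 0.91 = 0.09; likelihood ratio of a positive = 0.76/0.09 = 76/9.
Target odds: 0.9 ÷ 0.1 = 9.
Require (76/9)ⁿ ≥ 9 ÷ (1/19) = 171.
(76/9)² = 5776/81 falls short of 171 but (76/9)³ = 438976/729 reaches it, so n = 3.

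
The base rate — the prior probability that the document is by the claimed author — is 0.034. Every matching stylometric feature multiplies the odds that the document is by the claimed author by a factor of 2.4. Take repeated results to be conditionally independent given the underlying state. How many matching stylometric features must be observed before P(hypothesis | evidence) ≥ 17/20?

Prior odds = 0.034/0.966 = 17/483.
Likelihood ratio per matching stylometric feature = 2.4.
Target odds: 0.85 ÷ 0.15 = 17/3.
Need (17/483) × 2.4ⁿ ≥ 17/3, i.e. 2.4ⁿ ≥ 161.
2.4⁵ = 79.62624 falls short of 161 but 2.4⁶ = 2985984/15625 reaches it, so n = 6.

6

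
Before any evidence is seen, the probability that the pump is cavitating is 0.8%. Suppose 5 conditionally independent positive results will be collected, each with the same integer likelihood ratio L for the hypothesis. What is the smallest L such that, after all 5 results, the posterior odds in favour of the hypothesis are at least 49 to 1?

6

Prior odds = 0.008/0.992 = 1/124.
Target odds = 49.
Need L⁵ ≥ 49 ÷ (1/124) = 6076.
5⁵ = 3125 < 6076 ≤ 7776 = 6⁵, so L = 6.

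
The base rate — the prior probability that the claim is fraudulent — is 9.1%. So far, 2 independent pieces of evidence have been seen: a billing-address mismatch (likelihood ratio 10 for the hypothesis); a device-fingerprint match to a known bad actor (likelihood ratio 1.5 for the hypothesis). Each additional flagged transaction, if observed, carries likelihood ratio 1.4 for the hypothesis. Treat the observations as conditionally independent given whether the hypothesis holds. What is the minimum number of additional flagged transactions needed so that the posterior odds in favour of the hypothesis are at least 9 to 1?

Prior odds = 0.091/0.909 = 91/909.
Combined Bayes factor of the evidence already in hand = 10 × 1.5 = 15.
Odds after that evidence = (91/909) × 15 = 455/303.
Target odds = 9.
Need 1.4ⁿ ≥ 9 ÷ (455/303) = 2727/455.
1.4⁵ = 5.37824 falls short of 2727/455 but 1.4⁶ = 117649/15625 reaches it, so n = 6.

6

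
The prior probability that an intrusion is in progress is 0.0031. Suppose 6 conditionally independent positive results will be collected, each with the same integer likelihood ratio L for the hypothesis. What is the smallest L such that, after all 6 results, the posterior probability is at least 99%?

6

Prior odds = 0.0031/0.9969 = 31/9969.
Target odds = 0.99/0.01 = 99.
Need L⁶ ≥ 99 ÷ (31/9969) = 986931/31.
5⁶ = 15625 < 986931/31 ≤ 46656 = 6⁶, so L = 6.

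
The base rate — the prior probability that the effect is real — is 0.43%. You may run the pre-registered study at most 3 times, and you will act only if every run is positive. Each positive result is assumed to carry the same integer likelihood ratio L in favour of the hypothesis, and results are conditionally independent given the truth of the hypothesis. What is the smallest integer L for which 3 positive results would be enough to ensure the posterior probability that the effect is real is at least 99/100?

29

Prior odds = 0.0043/0.9957 = 43/9957.
Target odds = 0.99/0.01 = 99.
Need L³ ≥ 99 ÷ (43/9957) = 985743/43.
28³ = 21952 < 985743/43 ≤ 24389 = 29³, so L = 29.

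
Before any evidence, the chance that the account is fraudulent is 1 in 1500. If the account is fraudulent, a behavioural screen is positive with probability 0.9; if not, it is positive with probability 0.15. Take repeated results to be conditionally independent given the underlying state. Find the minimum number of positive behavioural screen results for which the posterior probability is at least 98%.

Prior odds = (1/1500)/(1499/1500) = 1/1499.
Likelihood ratio of a positive = 0.9/0.15 = 6.
Target posterior odds = 0.98/0.02 = 49.
Require 6ⁿ ≥ 49 ÷ (1/1499) = 73451.
6⁶ = 46656 falls short of 73451 but 6⁷ = 279936 reaches it, so n = 7.

7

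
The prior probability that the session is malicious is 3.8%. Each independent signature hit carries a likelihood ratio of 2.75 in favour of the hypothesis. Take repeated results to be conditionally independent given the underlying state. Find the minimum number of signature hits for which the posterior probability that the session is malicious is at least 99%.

Prior odds: 0.038 ÷ 0.962 = 19/481.
Likelihood ratio per signature hit = 2.75.
Target odds: 0.99 ÷ 0.01 = 99.
Require 2.75ⁿ ≥ 99 ÷ (19/481) = 47619/19.
2.75⁷ = 19487171/16384 falls short of 47619/19 but 2.75⁸ = 214358881/65536 reaches it, so n = 8.

8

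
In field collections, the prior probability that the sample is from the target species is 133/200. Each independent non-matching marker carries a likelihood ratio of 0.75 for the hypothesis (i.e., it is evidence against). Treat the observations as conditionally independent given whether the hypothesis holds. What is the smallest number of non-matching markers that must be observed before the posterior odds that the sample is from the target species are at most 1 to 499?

24

Prior odds: 0.665 ÷ 0.335 = 133/67.
Likelihood ratio per non-matching marker = 0.75.
Target odds = 1/499.
Need (133/67) × 0.75ⁿ ≤ 1/499, i.e. 0.75ⁿ ≤ 67/66367.
0.75²³ ≈0.00133786 is still above 67/66367 but 0.75²⁴ ≈0.00100339 is at or below it, so n = 24.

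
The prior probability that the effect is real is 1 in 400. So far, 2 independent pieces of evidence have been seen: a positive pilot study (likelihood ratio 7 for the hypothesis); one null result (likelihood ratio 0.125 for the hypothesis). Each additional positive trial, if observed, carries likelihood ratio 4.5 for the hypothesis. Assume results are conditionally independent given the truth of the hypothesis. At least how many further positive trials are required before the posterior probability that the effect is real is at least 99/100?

Prior odds = 0.0025/0.9975 = 1/399.
Combined Bayes factor of the evidence already in hand = 7 × 0.125 = 0.875.
Odds after that evidence = (1/399) × 0.875 = 1/456.
Target odds = 0.99/0.01 = 99.
Need 4.5ⁿ ≥ 99 ÷ (1/456) = 45144.
4.5⁷ = 4782969/128 falls short of 45144 but 4.5⁸ = 43046721/256 reaches it, so n = 8.

8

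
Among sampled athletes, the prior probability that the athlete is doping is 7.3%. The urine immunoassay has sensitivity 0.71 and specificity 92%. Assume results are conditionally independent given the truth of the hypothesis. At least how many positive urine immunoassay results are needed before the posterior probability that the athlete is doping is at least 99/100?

4

Prior odds: 0.073 ÷ 0.927 = 73/927.
False-positive rate = 1 − 0.92 = 0.08; likelihood ratio of a positive = 0.71/0.08 = 8.875.
Target odds: 0.99 ÷ 0.01 = 99.
Need (73/927) × 8.875ⁿ ≥ 99, i.e. 8.875ⁿ ≥ 91773/73.
8.875³ = 357911/512 falls short of 91773/73 but 8.875⁴ = 25411681/4096 reaches it, so n = 4.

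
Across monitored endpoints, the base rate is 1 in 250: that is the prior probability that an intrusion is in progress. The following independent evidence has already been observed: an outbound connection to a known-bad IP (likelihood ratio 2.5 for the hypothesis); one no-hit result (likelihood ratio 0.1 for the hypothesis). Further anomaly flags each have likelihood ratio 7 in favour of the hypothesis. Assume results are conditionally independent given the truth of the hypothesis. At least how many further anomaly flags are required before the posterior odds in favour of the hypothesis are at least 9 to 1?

5

Prior odds = 0.004/0.996 = 1/249.
Combined Bayes factor of the evidence already in hand = 2.5 × 0.1 = 0.25.
Odds after that evidence = (1/249) × 0.25 = 1/996.
Target odds = 9.
Need 7ⁿ ≥ 9 ÷ (1/996) = 8964.
7⁴ = 2401 falls short of 8964 but 7⁵ = 16807 reaches it, so n = 5.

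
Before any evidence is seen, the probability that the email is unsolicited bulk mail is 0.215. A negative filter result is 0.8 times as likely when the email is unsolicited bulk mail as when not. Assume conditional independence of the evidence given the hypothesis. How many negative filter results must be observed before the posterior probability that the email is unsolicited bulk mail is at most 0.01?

15

Prior odds: 0.215 ÷ 0.785 = 43/157.
Likelihood ratio per negative filter result = 0.8.
Target odds: 0.01 ÷ 0.99 = 1/99.
Need (43/157) × 0.8ⁿ ≤ 1/99, i.e. 0.8ⁿ ≤ 157/4257.
0.8¹⁴ ≈0.0439805 is still above 157/4257 but 0.8¹⁵ ≈0.0351844 is at or below it, so n = 15.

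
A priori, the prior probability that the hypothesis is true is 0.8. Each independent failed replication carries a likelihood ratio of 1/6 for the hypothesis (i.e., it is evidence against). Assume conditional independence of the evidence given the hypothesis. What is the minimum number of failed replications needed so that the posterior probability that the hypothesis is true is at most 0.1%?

Prior odds = 0.8/0.2 = 4.
Likelihood ratio per failed replication = 1/6.
Target posterior odds = 0.001/0.999 = 1/999.
Require (1/6)ⁿ ≤ 1/999 ÷ 4 = 1/3996.
(1/6)⁴ = 1/1296 is still above 1/3996 but (1/6)⁵ = 1/7776 is at or below it, so n = 5.

5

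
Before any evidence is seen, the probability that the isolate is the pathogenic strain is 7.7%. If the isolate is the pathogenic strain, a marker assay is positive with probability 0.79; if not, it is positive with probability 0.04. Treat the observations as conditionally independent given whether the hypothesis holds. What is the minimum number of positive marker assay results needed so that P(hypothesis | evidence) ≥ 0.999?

Prior odds = 0.077/0.923 = 77/923.
Likelihood ratio of a positive = 0.79/0.04 = 19.75.
Target posterior odds = 0.999/0.001 = 999.
Require 19.75ⁿ ≥ 999 ÷ (77/923) = 922077/77.
19.75³ = 7703.734375 falls short of 922077/77 but 19.75⁴ = 38950081/256 reaches it, so n = 4.

4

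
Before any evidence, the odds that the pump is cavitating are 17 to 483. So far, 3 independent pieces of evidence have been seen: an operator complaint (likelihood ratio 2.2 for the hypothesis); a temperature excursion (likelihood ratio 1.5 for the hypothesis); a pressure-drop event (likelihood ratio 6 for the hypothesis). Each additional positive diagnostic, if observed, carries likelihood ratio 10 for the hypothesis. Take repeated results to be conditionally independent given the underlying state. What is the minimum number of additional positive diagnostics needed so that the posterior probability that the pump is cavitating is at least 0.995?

3

Prior odds = 17/483.
Combined Bayes factor of the evidence already in hand = 2.2 × 1.5 × 6 = 19.8.
Odds after that evidence = (17/483) × 19.8 = 561/805.
Target odds = 0.995/0.005 = 199.
Need 10ⁿ ≥ 199 ÷ (561/805) = 160195/561.
10² = 100 falls short of 160195/561 but 10³ = 1000 reaches it, so n = 3.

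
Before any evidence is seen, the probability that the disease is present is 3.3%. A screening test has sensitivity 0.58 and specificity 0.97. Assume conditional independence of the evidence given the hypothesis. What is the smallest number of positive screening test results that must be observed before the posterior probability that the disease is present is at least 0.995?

3

Prior odds = 0.033/0.967 = 33/967.
False-positive rate = 1 − 0.97 = 0.03; likelihood ratio of a positive = 0.58/0.03 = 58/3.
Target posterior odds = 0.995/0.005 = 199.
Need (33/967) × (58/3)ⁿ ≥ 199, i.e. (58/3)ⁿ ≥ 192433/33.
(58/3)² = 3364/9 falls short of 192433/33 but (58/3)³ = 195112/27 reaches it, so n = 3.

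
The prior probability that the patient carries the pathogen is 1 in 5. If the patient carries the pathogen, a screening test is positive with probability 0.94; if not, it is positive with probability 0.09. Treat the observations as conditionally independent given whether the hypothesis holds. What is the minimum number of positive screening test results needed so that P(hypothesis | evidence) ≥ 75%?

2

Prior odds: 0.2 ÷ 0.8 = 0.25.
Likelihood ratio of a positive = 0.94/0.09 = 94/9.
Target odds: 0.75 ÷ 0.25 = 3.
Require (94/9)ⁿ ≥ 3 ÷ 0.25 = 12.
(94/9)¹ = 94/9 falls short of 12 but (94/9)² = 8836/81 reaches it, so n = 2.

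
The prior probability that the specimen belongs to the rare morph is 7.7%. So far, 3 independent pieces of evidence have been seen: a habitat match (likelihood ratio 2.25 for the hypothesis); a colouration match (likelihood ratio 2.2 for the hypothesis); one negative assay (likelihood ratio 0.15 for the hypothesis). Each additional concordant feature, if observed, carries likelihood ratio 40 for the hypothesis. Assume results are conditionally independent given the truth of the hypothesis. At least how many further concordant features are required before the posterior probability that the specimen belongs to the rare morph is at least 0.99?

Prior odds = 0.077/0.923 = 77/923.
Combined Bayes factor of the evidence already in hand = 2.25 × 2.2 × 0.15 = 0.7425.
Odds after that evidence = (77/923) × 0.7425 = 22869/369200.
Target odds = 0.99/0.01 = 99.
Need 40ⁿ ≥ 99 ÷ (22869/369200) = 369200/231.
40¹ = 40 falls short of 369200/231 but 40² = 1600 reaches it, so n = 2.

2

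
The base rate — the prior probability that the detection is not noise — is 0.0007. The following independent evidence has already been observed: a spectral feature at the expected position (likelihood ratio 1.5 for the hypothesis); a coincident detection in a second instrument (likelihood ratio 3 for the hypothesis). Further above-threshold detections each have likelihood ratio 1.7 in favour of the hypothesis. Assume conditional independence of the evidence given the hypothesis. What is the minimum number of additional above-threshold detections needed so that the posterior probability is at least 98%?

19

Prior odds = 0.0007/0.9993 = 7/9993.
Combined Bayes factor of the evidence already in hand = 1.5 × 3 = 4.5.
Odds after that evidence = (7/9993) × 4.5 = 21/6662.
Target odds = 0.98/0.02 = 49.
Need 1.7ⁿ ≥ 49 ÷ (21/6662) = 46634/3.
1.7¹⁸ ≈14063.1 falls short of 46634/3 but 1.7¹⁹ ≈23907.2 reaches it, so n = 19.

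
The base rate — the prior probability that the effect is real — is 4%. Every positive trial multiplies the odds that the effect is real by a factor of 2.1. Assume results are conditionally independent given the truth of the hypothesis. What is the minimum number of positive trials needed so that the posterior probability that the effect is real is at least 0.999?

14

Prior odds = 0.04/0.96 = 1/24.
Likelihood ratio per positive trial = 2.1.
Target odds: 0.999 ÷ 0.001 = 999.
Require 2.1ⁿ ≥ 999 ÷ (1/24) = 23976.
2.1¹³ ≈15447.2 falls short of 23976 but 2.1¹⁴ ≈32439.2 reaches it, so n = 14.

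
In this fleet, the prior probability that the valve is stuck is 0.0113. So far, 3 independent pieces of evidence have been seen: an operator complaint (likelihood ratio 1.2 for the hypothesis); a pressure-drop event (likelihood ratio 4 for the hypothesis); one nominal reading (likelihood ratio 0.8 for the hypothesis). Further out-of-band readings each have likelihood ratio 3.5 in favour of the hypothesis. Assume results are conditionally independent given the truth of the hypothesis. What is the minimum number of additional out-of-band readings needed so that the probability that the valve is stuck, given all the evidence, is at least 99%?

7

Prior odds = 0.0113/0.9887 = 113/9887.
Combined Bayes factor of the evidence already in hand = 1.2 × 4 × 0.8 = 3.84.
Odds after that evidence = (113/9887) × 3.84 = 10848/247175.
Target odds = 0.99/0.01 = 99.
Need 3.5ⁿ ≥ 99 ÷ (10848/247175) = 8156775/3616.
3.5⁶ = 1838.265625 falls short of 8156775/3616 but 3.5⁷ = 823543/128 reaches it, so n = 7.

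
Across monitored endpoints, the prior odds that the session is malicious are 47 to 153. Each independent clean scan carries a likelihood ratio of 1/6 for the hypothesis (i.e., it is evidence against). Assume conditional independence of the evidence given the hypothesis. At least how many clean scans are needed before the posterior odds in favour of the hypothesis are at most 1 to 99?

Prior odds = 47/153.
Likelihood ratio per clean scan = 1/6.
Target odds = 1/99.
Need (47/153) × (1/6)ⁿ ≤ 1/99, i.e. (1/6)ⁿ ≤ 17/517.
(1/6)¹ = 1/6 is still above 17/517 but (1/6)² = 1/36 is at or below it, so n = 2.

2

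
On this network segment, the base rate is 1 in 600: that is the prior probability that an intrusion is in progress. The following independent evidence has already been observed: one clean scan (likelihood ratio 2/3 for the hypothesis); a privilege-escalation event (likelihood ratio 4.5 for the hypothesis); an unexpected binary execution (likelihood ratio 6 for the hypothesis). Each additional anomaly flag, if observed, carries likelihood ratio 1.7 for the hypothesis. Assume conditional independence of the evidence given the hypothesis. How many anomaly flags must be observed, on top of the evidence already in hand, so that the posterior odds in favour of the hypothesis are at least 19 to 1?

13

Prior odds = (1/600)/(599/600) = 1/599.
Combined Bayes factor of the evidence already in hand = (2/3) × 4.5 × 6 = 18.
Odds after that evidence = (1/599) × 18 = 18/599.
Target odds = 19.
Need 1.7ⁿ ≥ 19 ÷ (18/599) = 11381/18.
1.7¹² ≈582.622 falls short of 11381/18 but 1.7¹³ ≈990.458 reaches it, so n = 13.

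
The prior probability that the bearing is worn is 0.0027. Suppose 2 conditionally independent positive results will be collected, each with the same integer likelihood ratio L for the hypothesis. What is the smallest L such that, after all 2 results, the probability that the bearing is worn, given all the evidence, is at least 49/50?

135

Prior odds = 0.0027/0.9973 = 27/9973.
Target odds = 0.98/0.02 = 49.
Need L² ≥ 49 ÷ (27/9973) = 488677/27.
134² = 17956 < 488677/27 ≤ 18225 = 135², so L = 135.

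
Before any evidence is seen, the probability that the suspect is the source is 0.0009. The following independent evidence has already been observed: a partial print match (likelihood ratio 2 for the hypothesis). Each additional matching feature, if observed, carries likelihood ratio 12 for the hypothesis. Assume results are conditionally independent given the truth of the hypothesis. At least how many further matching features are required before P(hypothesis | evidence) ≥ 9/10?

4

Prior odds = 0.0009/0.9991 = 9/9991.
Bayes factor of the evidence already in hand = 2.
Odds after that evidence = (9/9991) × 2 = 18/9991.
Target odds = 0.9/0.1 = 9.
Need 12ⁿ ≥ 9 ÷ (18/9991) = 4995.5.
12³ = 1728 falls short of 4995.5 but 12⁴ = 20736 reaches it, so n = 4.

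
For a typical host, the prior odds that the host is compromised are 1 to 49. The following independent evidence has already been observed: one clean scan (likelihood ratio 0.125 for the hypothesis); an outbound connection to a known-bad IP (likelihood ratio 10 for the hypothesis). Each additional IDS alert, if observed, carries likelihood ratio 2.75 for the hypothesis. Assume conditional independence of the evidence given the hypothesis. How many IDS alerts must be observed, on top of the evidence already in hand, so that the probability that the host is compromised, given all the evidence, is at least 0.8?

Prior odds = 1/49.
Combined Bayes factor of the evidence already in hand = 0.125 × 10 = 1.25.
Odds after that evidence = (1/49) × 1.25 = 5/196.
Target odds = 0.8/0.2 = 4.
Need 2.75ⁿ ≥ 4 ÷ (5/196) = 156.8.
2.75⁴ = 57.19140625 falls short of 156.8 but 2.75⁵ = 161051/1024 reaches it, so n = 5.

5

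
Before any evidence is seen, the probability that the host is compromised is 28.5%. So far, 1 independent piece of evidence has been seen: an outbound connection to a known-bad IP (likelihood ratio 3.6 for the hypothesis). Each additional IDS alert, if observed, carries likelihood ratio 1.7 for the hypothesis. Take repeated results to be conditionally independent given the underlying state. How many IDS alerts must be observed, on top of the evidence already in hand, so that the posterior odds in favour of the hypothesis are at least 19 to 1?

5

Prior odds = 0.285/0.715 = 57/143.
Bayes factor of the evidence already in hand = 3.6.
Odds after that evidence = (57/143) × 3.6 = 1026/715.
Target odds = 19.
Need 1.7ⁿ ≥ 19 ÷ (1026/715) = 715/54.
1.7⁴ = 8.3521 falls short of 715/54 but 1.7⁵ = 1419857/100000 reaches it, so n = 5.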